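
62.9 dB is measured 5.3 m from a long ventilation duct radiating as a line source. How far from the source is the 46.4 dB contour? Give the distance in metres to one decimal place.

236.7 m

For a line source L₁ − L₂ = 10·log₁₀(r₂/r₁), so r₂ = r₁·10^((L₁−L₂)/10).
r₂ = 5.3·10^((62.9−46.4)/10) = 5.3·10^(16.5/10) = 236.74 m.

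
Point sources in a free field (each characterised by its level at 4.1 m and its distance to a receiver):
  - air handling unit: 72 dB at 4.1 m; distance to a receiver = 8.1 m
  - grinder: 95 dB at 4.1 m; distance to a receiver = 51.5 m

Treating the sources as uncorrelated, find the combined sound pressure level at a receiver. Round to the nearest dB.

Apply inverse-square spreading to bring every level to the receiver, then sum 10^(L/10).
air handling unit: 72 − 20·log₁₀(8.1/4.1) = 72 − 5.91 = 66.09 dB.
grinder: 95 − 20·log₁₀(51.5/4.1) = 95 − 21.98 = 73.02 dB.
Σ 10^(L/10) = 2.410e+07 → L_total = 10·log₁₀(2.410e+07) = 73.82 dB.

74 dB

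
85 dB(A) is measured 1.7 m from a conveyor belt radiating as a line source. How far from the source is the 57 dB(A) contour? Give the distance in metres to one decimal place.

For a line source L₁ − L₂ = 10·log₁₀(r₂/r₁), so r₂ = r₁·10^((L₁−L₂)/10).
r₂ = 1.7·10^((85−57)/10) = 1.7·10^(28.0/10) = 1072.63 m.

1072.6 m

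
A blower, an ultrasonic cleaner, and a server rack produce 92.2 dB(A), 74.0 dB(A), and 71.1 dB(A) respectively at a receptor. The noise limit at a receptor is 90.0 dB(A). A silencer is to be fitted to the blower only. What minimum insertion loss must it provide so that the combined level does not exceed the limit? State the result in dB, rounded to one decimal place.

Fixed contribution from the other sources: Σ 10^(L/10) = 10^(74.0/10) + 10^(71.1/10) = 3.800e+07 (75.80 dB(A)).
The limit corresponds to 10^(90.0/10) = 1.000e+09; subtracting the fixed part leaves 9.620e+08 for the blower, i.e. 89.83 dB(A).
So the blower must be reduced from 92.2 to 89.83 dB(A): IL = 2.37 dB.

2.4 dB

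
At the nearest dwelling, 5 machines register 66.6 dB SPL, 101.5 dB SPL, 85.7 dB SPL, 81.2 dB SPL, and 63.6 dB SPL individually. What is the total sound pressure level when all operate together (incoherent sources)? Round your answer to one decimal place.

Incoherent sources combine by intensity addition: L_total = 10·log₁₀(Σ 10^(L_i/10)).
Σ 10^(L/10) = 10^(66.6/10) + 10^(101.5/10) + 10^(85.7/10) + 10^(81.2/10) + 10^(63.6/10) = 1.464e+10.
L_total = 10·log₁₀(1.464e+10) = 101.65 dB SPL.

101.7 dB SPL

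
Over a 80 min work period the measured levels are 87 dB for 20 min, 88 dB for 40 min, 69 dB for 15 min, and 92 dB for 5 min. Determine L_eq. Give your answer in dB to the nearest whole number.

The energy average is taken in the linear domain: L_eq = 10·log₁₀[(Σ tᵢ·10^(Lᵢ/10))/T], T = 80 min.
Σ tᵢ·10^(Lᵢ/10) = 20·10^(87/10) + 40·10^(88/10) + 15·10^(69/10) + 5·10^(92/10) = 4.331e+10.
L_eq = 10·log₁₀(4.331e+10/80) = 87.33 dB.

87 dB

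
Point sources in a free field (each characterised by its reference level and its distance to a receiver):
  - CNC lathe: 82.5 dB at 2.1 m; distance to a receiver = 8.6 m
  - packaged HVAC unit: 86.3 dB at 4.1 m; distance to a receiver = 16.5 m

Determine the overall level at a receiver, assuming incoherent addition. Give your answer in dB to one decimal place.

Apply inverse-square spreading to bring every level to the receiver, then sum 10^(L/10).
CNC lathe: 82.5 − 20·log₁₀(8.6/2.1) = 82.5 − 12.25 = 70.25 dB.
packaged HVAC unit: 86.3 − 20·log₁₀(16.5/4.1) = 86.3 − 12.09 = 74.21 dB.
Σ 10^(L/10) = 3.694e+07 → L_total = 10·log₁₀(3.694e+07) = 75.68 dB.

75.7 dB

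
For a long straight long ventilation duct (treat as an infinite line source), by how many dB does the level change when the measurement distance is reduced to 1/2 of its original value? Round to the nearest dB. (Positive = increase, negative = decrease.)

Line-source spreading: ΔL = −10·log₁₀(r₂/r₁).
ΔL = −10·log₁₀(0.5) = +3.01 dB.

+3 dB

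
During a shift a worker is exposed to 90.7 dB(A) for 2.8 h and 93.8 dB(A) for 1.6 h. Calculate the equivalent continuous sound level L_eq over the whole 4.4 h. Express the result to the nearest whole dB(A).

Weight each interval's intensity by its duration and average over T = 4.4 h:
Σ tᵢ·10^(Lᵢ/10) = 2.8·10^(90.7/10) + 1.6·10^(93.8/10) = 7.128e+09.
L_eq = 10·log₁₀(7.128e+09/4.4) = 92.10 dB(A).

92 dB(A)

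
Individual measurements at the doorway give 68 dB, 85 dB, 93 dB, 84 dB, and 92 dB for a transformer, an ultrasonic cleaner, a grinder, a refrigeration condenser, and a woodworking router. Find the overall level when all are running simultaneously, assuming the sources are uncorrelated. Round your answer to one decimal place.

Incoherent sources combine by intensity addition: L_total = 10·log₁₀(Σ 10^(L_i/10)).
Σ 10^(L/10) = 10^(68/10) + 10^(85/10) + 10^(93/10) + 10^(84/10) + 10^(92/10) = 4.154e+09.
L_total = 10·log₁₀(4.154e+09) = 96.18 dB.

96.2 dB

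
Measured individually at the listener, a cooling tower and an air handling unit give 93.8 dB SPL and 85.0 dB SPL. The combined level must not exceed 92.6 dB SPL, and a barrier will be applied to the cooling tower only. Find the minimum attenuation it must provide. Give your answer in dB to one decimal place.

2.0 dB

The untreated sources together contribute 10^(85.0/10) = 3.162e+08, i.e. 85.00 dB SPL.
To meet 92.6 dB SPL overall, the treated cooling tower may contribute at most 10^(92.6/10) − 3.162e+08 = 1.503e+09, i.e. 91.77 dB SPL.
Required insertion loss = 93.8 − 91.77 = 2.03 dB.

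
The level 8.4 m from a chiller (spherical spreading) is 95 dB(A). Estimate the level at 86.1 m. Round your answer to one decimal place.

74.8 dB(A)

For a point source, L₂ = L₁ − 20·log₁₀(r₂/r₁).
L₂ = 95 − 20·log₁₀(86.1/8.4) = 95 − 20.214 = 74.79 dB(A).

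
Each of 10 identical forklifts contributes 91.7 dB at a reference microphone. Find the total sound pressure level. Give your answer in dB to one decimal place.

101.7 dB

N identical incoherent sources raise the level by 10·log₁₀ N.
L_total = 91.7 + 10·log₁₀(10) = 91.7 + 10.000 = 101.70 dB.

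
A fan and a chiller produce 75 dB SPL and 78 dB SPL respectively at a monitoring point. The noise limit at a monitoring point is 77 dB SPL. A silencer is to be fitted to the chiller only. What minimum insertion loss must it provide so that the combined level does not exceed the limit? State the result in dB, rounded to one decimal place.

5.3 dB

Everything except the chiller sums to 10^(75/10) = 3.162e+07 in linear terms, 75.00 dB SPL.
The limit corresponds to 10^(77/10) = 5.012e+07; subtracting the fixed part leaves 1.850e+07 for the chiller, i.e. 72.67 dB SPL.
Required insertion loss = 78 − 72.67 = 5.33 dB.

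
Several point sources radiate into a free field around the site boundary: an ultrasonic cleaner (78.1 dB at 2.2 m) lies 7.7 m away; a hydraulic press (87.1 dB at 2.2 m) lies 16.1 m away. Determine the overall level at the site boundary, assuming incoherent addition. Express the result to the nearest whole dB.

72 dB

First find each source's level at the receiver (point-source: −20·log₁₀(r/r_ref)), then combine on an intensity basis.
ultrasonic cleaner: 78.1 − 20·log₁₀(7.7/2.2) = 78.1 − 10.88 = 67.22 dB.
hydraulic press: 87.1 − 20·log₁₀(16.1/2.2) = 87.1 − 17.29 = 69.81 dB.
Σ 10^(L/10) = 1.485e+07 → L_total = 10·log₁₀(1.485e+07) = 71.72 dB.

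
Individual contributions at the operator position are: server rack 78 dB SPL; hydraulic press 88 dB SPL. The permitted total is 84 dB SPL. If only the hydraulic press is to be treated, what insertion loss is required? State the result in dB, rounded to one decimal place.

Fixed contribution from the other source: Σ 10^(L/10) = 10^(78/10) = 6.310e+07 (78.00 dB SPL).
To meet 84 dB SPL overall, the treated hydraulic press may contribute at most 10^(84/10) − 6.310e+07 = 1.881e+08, i.e. 82.74 dB SPL.
Required insertion loss = 88 − 82.74 = 5.26 dB.

5.3 dB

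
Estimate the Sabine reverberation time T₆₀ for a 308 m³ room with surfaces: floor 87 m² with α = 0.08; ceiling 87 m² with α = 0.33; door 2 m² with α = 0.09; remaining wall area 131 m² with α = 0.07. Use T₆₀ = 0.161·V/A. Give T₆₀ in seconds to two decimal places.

Total absorption A = 87·0.08 + 87·0.33 + 2·0.09 + 131·0.07 = 45.02 m² sabins.
T₆₀ = 0.161 × 308 / 45.02 = 1.101 s.

1.10 s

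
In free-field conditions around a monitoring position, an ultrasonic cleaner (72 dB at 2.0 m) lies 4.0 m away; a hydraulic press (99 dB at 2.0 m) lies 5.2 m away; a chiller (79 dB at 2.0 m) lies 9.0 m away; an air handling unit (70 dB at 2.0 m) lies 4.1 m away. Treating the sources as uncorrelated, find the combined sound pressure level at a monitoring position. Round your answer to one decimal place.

Apply inverse-square spreading to bring every level to the receiver, then sum 10^(L/10).
ultrasonic cleaner: 72 − 20·log₁₀(4.0/2.0) = 72 − 6.02 = 65.98 dB.
hydraulic press: 99 − 20·log₁₀(5.2/2.0) = 99 − 8.30 = 90.70 dB.
chiller: 79 − 20·log₁₀(9.0/2.0) = 79 − 13.06 = 65.94 dB.
air handling unit: 70 − 20·log₁₀(4.1/2.0) = 70 − 6.24 = 63.76 dB.
Σ 10^(L/10) = 1.185e+09 → L_total = 10·log₁₀(1.185e+09) = 90.74 dB.

90.7 dB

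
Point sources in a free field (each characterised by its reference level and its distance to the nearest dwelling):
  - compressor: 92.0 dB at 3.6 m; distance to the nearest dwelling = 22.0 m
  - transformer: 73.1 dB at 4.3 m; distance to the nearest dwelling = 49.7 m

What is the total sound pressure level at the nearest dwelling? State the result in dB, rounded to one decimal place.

76.3 dB

Propagate each source to the receiver with L = L_ref − 20·log₁₀(r/r_ref), then add intensities.
compressor: 92.0 − 20·log₁₀(22.0/3.6) = 92.0 − 15.72 = 76.28 dB.
transformer: 73.1 − 20·log₁₀(49.7/4.3) = 73.1 − 21.26 = 51.84 dB.
Σ 10^(L/10) = 4.259e+07 → L_total = 10·log₁₀(4.259e+07) = 76.29 dB.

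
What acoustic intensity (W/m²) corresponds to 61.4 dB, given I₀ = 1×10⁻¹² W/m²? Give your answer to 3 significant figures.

I/I₀ = 10^(61.4/10) = 1.38e+06, so I = 1.38e+06 × 10⁻¹² W/m².

1.38e-06 W/m²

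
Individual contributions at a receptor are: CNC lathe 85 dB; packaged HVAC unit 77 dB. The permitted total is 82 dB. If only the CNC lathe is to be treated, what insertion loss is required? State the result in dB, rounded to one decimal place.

4.7 dB

The untreated sources together contribute 10^(77/10) = 5.012e+07, i.e. 77.00 dB.
To meet 82 dB overall, the treated CNC lathe may contribute at most 10^(82/10) − 5.012e+07 = 1.084e+08, i.e. 80.35 dB.
Required insertion loss = 85 − 80.35 = 4.65 dB.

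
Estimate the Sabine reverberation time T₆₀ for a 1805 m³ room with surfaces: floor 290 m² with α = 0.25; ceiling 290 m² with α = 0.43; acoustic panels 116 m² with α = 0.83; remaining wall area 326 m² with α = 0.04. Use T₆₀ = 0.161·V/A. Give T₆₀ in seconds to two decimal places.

Total absorption A = 290·0.25 + 290·0.43 + 116·0.83 + 326·0.04 = 306.52 m² sabins.
T₆₀ = 0.161 × 1805 / 306.52 = 0.948 s.

0.95 s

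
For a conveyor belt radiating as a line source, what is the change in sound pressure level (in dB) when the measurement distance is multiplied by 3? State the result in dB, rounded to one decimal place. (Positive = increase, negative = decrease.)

Line-source spreading: ΔL = −10·log₁₀(r₂/r₁).
ΔL = −10·log₁₀(3) = -4.77 dB.

-4.8 dB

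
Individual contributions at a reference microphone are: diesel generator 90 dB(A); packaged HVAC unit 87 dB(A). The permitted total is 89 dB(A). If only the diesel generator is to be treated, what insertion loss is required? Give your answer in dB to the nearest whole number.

5 dB

The untreated sources together contribute 10^(87/10) = 5.012e+08, i.e. 87.00 dB(A).
The limit corresponds to 10^(89/10) = 7.943e+08; subtracting the fixed part leaves 2.931e+08 for the diesel generator, i.e. 84.67 dB(A).
Required insertion loss = 90 − 84.67 = 5.33 dB.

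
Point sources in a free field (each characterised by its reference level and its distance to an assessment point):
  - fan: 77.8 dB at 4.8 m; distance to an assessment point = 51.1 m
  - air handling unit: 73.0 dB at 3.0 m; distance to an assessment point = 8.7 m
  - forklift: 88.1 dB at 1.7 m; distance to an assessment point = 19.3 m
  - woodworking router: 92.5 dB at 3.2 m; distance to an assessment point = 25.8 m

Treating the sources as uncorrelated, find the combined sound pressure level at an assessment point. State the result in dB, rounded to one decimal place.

First find each source's level at the receiver (point-source: −20·log₁₀(r/r_ref)), then combine on an intensity basis.
fan: 77.8 − 20·log₁₀(51.1/4.8) = 77.8 − 20.54 = 57.26 dB.
air handling unit: 73.0 − 20·log₁₀(8.7/3.0) = 73.0 − 9.25 = 63.75 dB.
forklift: 88.1 − 20·log₁₀(19.3/1.7) = 88.1 − 21.10 = 67.00 dB.
woodworking router: 92.5 − 20·log₁₀(25.8/3.2) = 92.5 − 18.13 = 74.37 dB.
Σ 10^(L/10) = 3.527e+07 → L_total = 10·log₁₀(3.527e+07) = 75.47 dB.

75.5 dB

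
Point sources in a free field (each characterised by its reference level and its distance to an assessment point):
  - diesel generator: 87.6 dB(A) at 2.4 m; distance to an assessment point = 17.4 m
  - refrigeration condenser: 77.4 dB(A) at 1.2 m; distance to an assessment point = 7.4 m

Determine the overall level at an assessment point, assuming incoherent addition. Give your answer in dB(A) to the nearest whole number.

First find each source's level at the receiver (point-source: −20·log₁₀(r/r_ref)), then combine on an intensity basis.
diesel generator: 87.6 − 20·log₁₀(17.4/2.4) = 87.6 − 17.21 = 70.39 dB(A).
refrigeration condenser: 77.4 − 20·log₁₀(7.4/1.2) = 77.4 − 15.80 = 61.60 dB(A).
Σ 10^(L/10) = 1.239e+07 → L_total = 10·log₁₀(1.239e+07) = 70.93 dB(A).

71 dB(A)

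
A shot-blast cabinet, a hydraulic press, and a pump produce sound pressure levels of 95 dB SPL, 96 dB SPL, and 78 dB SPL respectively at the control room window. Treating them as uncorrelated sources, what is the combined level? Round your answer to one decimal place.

Incoherent sources combine by intensity addition: L_total = 10·log₁₀(Σ 10^(L_i/10)).
Σ 10^(L/10) = 10^(95/10) + 10^(96/10) + 10^(78/10) = 7.206e+09.
L_total = 10·log₁₀(7.206e+09) = 98.58 dB SPL.

98.6 dB SPL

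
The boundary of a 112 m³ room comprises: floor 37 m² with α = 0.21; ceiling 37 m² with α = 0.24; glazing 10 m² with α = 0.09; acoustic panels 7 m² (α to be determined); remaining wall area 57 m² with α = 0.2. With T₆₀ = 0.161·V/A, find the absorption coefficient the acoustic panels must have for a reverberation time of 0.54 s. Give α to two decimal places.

A = 0.161·V/T₆₀ = 0.161·112/0.54 = 33.39 m² sabins.
Absorption from the other surfaces = 37·0.21 + 37·0.24 + 10·0.09 + 57·0.2 = 28.95 m², so the acoustic panels must supply 4.44 m² over 7 m².
α = 4.44/7 = 0.635.

0.63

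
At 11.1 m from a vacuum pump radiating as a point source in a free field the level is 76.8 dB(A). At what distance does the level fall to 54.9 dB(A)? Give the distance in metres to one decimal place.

For a point source L₁ − L₂ = 20·log₁₀(r₂/r₁), so r₂ = r₁·10^((L₁−L₂)/20).
r₂ = 11.1·10^((76.8−54.9)/20) = 11.1·10^(21.9/20) = 138.14 m.

138.1 m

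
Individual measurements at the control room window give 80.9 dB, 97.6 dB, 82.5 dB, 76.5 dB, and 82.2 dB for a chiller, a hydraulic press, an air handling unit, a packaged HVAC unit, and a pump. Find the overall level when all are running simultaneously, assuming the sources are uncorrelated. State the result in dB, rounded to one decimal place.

98.0 dB

Incoherent sources combine by intensity addition: L_total = 10·log₁₀(Σ 10^(L_i/10)).
Σ 10^(L/10) = 10^(80.9/10) + 10^(97.6/10) + 10^(82.5/10) + 10^(76.5/10) + 10^(82.2/10) = 6.266e+09.
L_total = 10·log₁₀(6.266e+09) = 97.97 dB.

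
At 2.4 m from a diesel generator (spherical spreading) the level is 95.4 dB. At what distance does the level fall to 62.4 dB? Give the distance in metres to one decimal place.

The 33.0 dB drop corresponds to a distance ratio of 10^(33.0/20) for a point source.
r₂ = 2.4·10^((95.4−62.4)/20) = 2.4·10^(33.0/20) = 107.20 m.

107.2 m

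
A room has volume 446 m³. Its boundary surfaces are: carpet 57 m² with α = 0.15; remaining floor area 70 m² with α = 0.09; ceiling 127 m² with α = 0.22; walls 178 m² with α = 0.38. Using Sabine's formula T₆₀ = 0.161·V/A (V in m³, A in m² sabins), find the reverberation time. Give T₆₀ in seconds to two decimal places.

Summing Sᵢαᵢ: 57·0.15 + 70·0.09 + 127·0.22 + 178·0.38 = 110.43 m².
T₆₀ = 0.161 × 446 / 110.43 = 0.650 s.

0.65 s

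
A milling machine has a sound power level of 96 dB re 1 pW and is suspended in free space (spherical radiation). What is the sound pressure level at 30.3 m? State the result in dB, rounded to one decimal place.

Free-field spherical radiation: L_p = L_w − 10·log₁₀(4π·r²), r = 30.3 m.
4π·r² = 1.154e+04 m², 10·log₁₀ of that is 40.621 dB.
L_p = 96 − 40.621 = 55.38 dB.

55.4 dB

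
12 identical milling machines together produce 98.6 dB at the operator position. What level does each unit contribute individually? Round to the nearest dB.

88 dB

Dividing the total intensity by 12 lowers the level by 10·log₁₀ 12 = 10.792 dB: L₁ = 98.6 − 10.792.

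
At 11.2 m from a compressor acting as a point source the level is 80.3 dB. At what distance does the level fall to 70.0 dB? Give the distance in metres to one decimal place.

For a point source L₁ − L₂ = 20·log₁₀(r₂/r₁), so r₂ = r₁·10^((L₁−L₂)/20).
r₂ = 11.2·10^((80.3−70.0)/20) = 11.2·10^(10.3/20) = 36.66 m.

36.7 m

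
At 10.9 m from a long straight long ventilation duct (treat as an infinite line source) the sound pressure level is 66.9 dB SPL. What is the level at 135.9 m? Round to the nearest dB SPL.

For a line source, L₂ = L₁ − 10·log₁₀(r₂/r₁).
L₂ = 66.9 − 10·log₁₀(135.9/10.9) = 66.9 − 10.958 = 55.94 dB SPL.

56 dB SPL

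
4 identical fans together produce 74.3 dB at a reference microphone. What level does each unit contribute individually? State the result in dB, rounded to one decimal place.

For N identical incoherent sources L_total = L₁ + 10·log₁₀ N, so L₁ = 74.3 − 10·log₁₀(4) = 74.3 − 6.021.

68.3 dB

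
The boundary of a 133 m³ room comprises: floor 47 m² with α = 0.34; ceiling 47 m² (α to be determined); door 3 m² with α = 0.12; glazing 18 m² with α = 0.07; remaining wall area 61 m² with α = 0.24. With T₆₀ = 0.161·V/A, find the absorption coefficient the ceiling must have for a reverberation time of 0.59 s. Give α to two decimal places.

Required total absorption A = 0.161·133/0.59 = 36.29 m².
Absorption from the other surfaces = 47·0.34 + 3·0.12 + 18·0.07 + 61·0.24 = 32.24 m², so the ceiling must supply 4.05 m² over 47 m².
α = 4.05/47 = 0.086.

0.09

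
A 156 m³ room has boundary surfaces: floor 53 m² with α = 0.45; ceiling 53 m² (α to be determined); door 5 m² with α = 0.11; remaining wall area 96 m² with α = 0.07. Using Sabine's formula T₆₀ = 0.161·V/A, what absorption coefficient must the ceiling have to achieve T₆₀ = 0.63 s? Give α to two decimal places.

Required total absorption A = 0.161·156/0.63 = 39.87 m².
Absorption from the other surfaces = 53·0.45 + 5·0.11 + 96·0.07 = 31.12 m², so the ceiling must supply 8.75 m² over 53 m².
α = 8.75/53 = 0.165.

0.17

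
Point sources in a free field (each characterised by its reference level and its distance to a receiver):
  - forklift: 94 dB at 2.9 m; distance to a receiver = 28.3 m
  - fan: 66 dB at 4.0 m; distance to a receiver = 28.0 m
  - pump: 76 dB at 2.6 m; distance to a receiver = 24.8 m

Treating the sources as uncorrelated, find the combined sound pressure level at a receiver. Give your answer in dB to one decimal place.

Propagate each source to the receiver with L = L_ref − 20·log₁₀(r/r_ref), then add intensities.
forklift: 94 − 20·log₁₀(28.3/2.9) = 94 − 19.79 = 74.21 dB.
fan: 66 − 20·log₁₀(28.0/4.0) = 66 − 16.90 = 49.10 dB.
pump: 76 − 20·log₁₀(24.8/2.6) = 76 − 19.59 = 56.41 dB.
Σ 10^(L/10) = 2.690e+07 → L_total = 10·log₁₀(2.690e+07) = 74.30 dB.

74.3 dB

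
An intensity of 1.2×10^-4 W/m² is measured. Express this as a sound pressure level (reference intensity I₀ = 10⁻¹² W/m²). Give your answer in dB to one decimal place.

80.8 dB

I/I₀ = 1.2×10^-4/10⁻¹² = 1.2×10^8, and L = 10·log₁₀(I/I₀).
L = 10·(0.0792 + 8) = 80.79 dB.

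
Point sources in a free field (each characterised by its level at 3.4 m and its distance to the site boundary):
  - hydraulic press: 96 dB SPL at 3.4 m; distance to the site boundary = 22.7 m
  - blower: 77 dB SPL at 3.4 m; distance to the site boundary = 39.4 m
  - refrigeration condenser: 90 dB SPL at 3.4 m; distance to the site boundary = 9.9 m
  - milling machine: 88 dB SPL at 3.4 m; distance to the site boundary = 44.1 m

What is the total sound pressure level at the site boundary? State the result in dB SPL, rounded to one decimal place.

83.3 dB SPL

First find each source's level at the receiver (point-source: −20·log₁₀(r/r_ref)), then combine on an intensity basis.
hydraulic press: 96 − 20·log₁₀(22.7/3.4) = 96 − 16.49 = 79.51 dB SPL.
blower: 77 − 20·log₁₀(39.4/3.4) = 77 − 21.28 = 55.72 dB SPL.
refrigeration condenser: 90 − 20·log₁₀(9.9/3.4) = 90 − 9.28 = 80.72 dB SPL.
milling machine: 88 − 20·log₁₀(44.1/3.4) = 88 − 22.26 = 65.74 dB SPL.
Σ 10^(L/10) = 2.114e+08 → L_total = 10·log₁₀(2.114e+08) = 83.25 dB SPL.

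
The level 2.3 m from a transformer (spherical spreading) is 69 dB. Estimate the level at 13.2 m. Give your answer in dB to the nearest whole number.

54 dB

Point-source attenuation: ΔL = 20·log₁₀(r₂/r₁) = 20·log₁₀(13.2/2.3) = 15.177 dB.
L₂ = 69 − 20·log₁₀(13.2/2.3) = 69 − 15.177 = 53.82 dB.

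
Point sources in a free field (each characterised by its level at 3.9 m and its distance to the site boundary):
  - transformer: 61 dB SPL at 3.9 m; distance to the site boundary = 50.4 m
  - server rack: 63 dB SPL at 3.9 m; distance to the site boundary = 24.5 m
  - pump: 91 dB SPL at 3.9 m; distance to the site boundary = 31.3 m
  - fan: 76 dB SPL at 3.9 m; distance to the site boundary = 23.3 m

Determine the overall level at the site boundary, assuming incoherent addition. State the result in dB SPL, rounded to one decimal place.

Apply inverse-square spreading to bring every level to the receiver, then sum 10^(L/10).
transformer: 61 − 20·log₁₀(50.4/3.9) = 61 − 22.23 = 38.77 dB SPL.
server rack: 63 − 20·log₁₀(24.5/3.9) = 63 − 15.96 = 47.04 dB SPL.
pump: 91 − 20·log₁₀(31.3/3.9) = 91 − 18.09 = 72.91 dB SPL.
fan: 76 − 20·log₁₀(23.3/3.9) = 76 − 15.53 = 60.47 dB SPL.
Σ 10^(L/10) = 2.072e+07 → L_total = 10·log₁₀(2.072e+07) = 73.16 dB SPL.

73.2 dB SPL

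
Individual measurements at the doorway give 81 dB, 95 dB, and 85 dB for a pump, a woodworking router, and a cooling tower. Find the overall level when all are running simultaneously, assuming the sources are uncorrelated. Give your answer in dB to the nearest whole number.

For uncorrelated sources the intensities add, so convert each level to linear form, sum, and take 10·log₁₀ of the total.
Σ 10^(L/10) = 10^(81/10) + 10^(95/10) + 10^(85/10) = 3.604e+09.
L_total = 10·log₁₀(3.604e+09) = 95.57 dB.

96 dB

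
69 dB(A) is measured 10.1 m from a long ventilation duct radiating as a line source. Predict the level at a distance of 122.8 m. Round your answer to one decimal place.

58.2 dB(A)

For a line source, L₂ = L₁ − 10·log₁₀(r₂/r₁).
L₂ = 69 − 10·log₁₀(122.8/10.1) = 69 − 10.849 = 58.15 dB(A).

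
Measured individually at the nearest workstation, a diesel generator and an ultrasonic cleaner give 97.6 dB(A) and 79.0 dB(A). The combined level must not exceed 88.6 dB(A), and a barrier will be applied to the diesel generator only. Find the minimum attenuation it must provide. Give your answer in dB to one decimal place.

9.5 dB

Everything except the diesel generator sums to 10^(79.0/10) = 7.943e+07 in linear terms, 79.00 dB(A).
The limit corresponds to 10^(88.6/10) = 7.244e+08; subtracting the fixed part leaves 6.450e+08 for the diesel generator, i.e. 88.10 dB(A).
So the diesel generator must be reduced from 97.6 to 88.10 dB(A): IL = 9.50 dB.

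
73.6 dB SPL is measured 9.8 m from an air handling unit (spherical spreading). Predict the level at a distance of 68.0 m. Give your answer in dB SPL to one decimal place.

Spherical spreading from a point source gives a 20·log₁₀(r₂/r₁) drop.
L₂ = 73.6 − 20·log₁₀(68.0/9.8) = 73.6 − 16.826 = 56.77 dB SPL.

56.8 dB SPL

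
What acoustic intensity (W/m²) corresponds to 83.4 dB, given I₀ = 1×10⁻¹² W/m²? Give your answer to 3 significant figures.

L = 10·log₁₀(I/I₀) ⇒ I = I₀·10^(L/10) = 10⁻¹² × 10^8.34.

0.000219 W/m²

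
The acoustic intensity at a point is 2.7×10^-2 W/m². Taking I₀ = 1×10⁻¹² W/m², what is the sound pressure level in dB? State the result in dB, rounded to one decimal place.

104.3 dB

L = 10·log₁₀(I/I₀) = 10·log₁₀(2.7×10^-2/10⁻¹²) = 10·log₁₀(2.7×10^10).
L = 10·(0.4314 + 10) = 104.31 dB.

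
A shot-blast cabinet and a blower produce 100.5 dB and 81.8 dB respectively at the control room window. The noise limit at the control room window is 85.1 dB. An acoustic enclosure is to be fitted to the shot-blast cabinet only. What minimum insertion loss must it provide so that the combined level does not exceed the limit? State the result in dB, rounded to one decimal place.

Fixed contribution from the other source: Σ 10^(L/10) = 10^(81.8/10) = 1.514e+08 (81.80 dB).
The limit corresponds to 10^(85.1/10) = 3.236e+08; subtracting the fixed part leaves 1.722e+08 for the shot-blast cabinet, i.e. 82.36 dB.
So the shot-blast cabinet must be reduced from 100.5 to 82.36 dB: IL = 18.14 dB.

18.1 dB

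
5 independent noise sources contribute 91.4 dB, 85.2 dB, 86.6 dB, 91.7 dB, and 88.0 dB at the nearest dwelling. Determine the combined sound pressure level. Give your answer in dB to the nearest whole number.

96 dB

Incoherent sources combine by intensity addition: L_total = 10·log₁₀(Σ 10^(L_i/10)).
Σ 10^(L/10) = 10^(91.4/10) + 10^(85.2/10) + 10^(86.6/10) + 10^(91.7/10) + 10^(88.0/10) = 4.279e+09.
L_total = 10·log₁₀(4.279e+09) = 96.31 dB.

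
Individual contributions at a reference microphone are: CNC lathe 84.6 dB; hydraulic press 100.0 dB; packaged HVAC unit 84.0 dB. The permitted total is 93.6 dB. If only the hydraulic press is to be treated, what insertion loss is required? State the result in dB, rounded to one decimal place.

Everything except the hydraulic press sums to 10^(84.6/10) + 10^(84.0/10) = 5.396e+08 in linear terms, 87.32 dB.
The limit corresponds to 10^(93.6/10) = 2.291e+09; subtracting the fixed part leaves 1.751e+09 for the hydraulic press, i.e. 92.43 dB.
Required insertion loss = 100.0 − 92.43 = 7.57 dB.

7.6 dB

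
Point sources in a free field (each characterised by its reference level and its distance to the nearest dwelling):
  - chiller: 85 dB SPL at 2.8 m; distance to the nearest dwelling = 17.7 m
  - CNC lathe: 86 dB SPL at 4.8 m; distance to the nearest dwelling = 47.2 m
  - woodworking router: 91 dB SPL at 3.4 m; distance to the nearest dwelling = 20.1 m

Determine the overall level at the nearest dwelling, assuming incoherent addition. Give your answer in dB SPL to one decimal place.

Propagate each source to the receiver with L = L_ref − 20·log₁₀(r/r_ref), then add intensities.
chiller: 85 − 20·log₁₀(17.7/2.8) = 85 − 16.02 = 68.98 dB SPL.
CNC lathe: 86 − 20·log₁₀(47.2/4.8) = 86 − 19.85 = 66.15 dB SPL.
woodworking router: 91 − 20·log₁₀(20.1/3.4) = 91 − 15.43 = 75.57 dB SPL.
Σ 10^(L/10) = 4.805e+07 → L_total = 10·log₁₀(4.805e+07) = 76.82 dB SPL.

76.8 dB SPL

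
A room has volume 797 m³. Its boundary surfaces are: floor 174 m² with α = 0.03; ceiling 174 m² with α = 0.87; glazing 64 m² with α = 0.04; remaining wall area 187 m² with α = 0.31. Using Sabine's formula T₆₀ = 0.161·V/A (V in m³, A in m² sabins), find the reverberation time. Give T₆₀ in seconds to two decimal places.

0.59 s

Summing Sᵢαᵢ: 174·0.03 + 174·0.87 + 64·0.04 + 187·0.31 = 217.13 m².
T₆₀ = 0.161 × 797 / 217.13 = 0.591 s.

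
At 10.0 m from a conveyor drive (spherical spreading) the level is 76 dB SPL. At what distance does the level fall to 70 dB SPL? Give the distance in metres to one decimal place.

For a point source L₁ − L₂ = 20·log₁₀(r₂/r₁), so r₂ = r₁·10^((L₁−L₂)/20).
r₂ = 10.0·10^((76−70)/20) = 10.0·10^(6.0/20) = 19.95 m.

20.0 m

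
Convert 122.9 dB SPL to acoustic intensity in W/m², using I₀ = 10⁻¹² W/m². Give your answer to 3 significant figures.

L = 10·log₁₀(I/I₀) ⇒ I = I₀·10^(L/10) = 10⁻¹² × 10^12.29.

1.95 W/m²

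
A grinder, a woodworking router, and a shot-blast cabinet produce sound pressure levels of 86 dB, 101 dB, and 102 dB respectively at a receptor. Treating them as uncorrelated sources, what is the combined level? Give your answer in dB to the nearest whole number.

For uncorrelated sources the intensities add, so convert each level to linear form, sum, and take 10·log₁₀ of the total.
Σ 10^(L/10) = 10^(86/10) + 10^(101/10) + 10^(102/10) = 2.884e+10.
L_total = 10·log₁₀(2.884e+10) = 104.60 dB.

105 dB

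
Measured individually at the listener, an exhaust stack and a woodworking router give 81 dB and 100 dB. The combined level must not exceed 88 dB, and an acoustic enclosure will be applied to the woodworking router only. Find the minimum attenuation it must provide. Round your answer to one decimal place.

Everything except the woodworking router sums to 10^(81/10) = 1.259e+08 in linear terms, 81.00 dB.
To meet 88 dB overall, the treated woodworking router may contribute at most 10^(88/10) − 1.259e+08 = 5.051e+08, i.e. 87.03 dB.
Required insertion loss = 100 − 87.03 = 12.97 dB.

13.0 dB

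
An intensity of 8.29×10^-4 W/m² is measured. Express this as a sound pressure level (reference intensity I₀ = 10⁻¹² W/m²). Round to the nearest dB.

89 dB

Dividing by I₀ shifts the exponent by 12: I/I₀ = 8.29×10^8.
L = 10·(0.9186 + 8) = 89.19 dB.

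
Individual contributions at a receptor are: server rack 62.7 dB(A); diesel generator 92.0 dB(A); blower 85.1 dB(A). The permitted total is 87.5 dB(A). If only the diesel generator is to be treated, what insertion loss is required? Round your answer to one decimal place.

8.3 dB

Everything except the diesel generator sums to 10^(62.7/10) + 10^(85.1/10) = 3.255e+08 in linear terms, 85.12 dB(A).
To meet 87.5 dB(A) overall, the treated diesel generator may contribute at most 10^(87.5/10) − 3.255e+08 = 2.369e+08, i.e. 83.75 dB(A).
So the diesel generator must be reduced from 92.0 to 83.75 dB(A): IL = 8.25 dB.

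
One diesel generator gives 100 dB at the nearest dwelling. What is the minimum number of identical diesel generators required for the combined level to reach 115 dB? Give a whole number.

The shortfall is 115 − 100 = 15.0 dB, and N units add 10·log₁₀ N, so need 10·log₁₀ N ≥ 15.0.
N ≥ 10^(15.0/10) = 31.623, so N = 32.

32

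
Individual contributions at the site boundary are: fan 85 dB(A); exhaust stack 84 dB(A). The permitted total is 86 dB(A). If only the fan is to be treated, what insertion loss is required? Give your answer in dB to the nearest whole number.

3 dB

Everything except the fan sums to 10^(84/10) = 2.512e+08 in linear terms, 84.00 dB(A).
The limit corresponds to 10^(86/10) = 3.981e+08; subtracting the fixed part leaves 1.469e+08 for the fan, i.e. 81.67 dB(A).
So the fan must be reduced from 85 to 81.67 dB(A): IL = 3.33 dB.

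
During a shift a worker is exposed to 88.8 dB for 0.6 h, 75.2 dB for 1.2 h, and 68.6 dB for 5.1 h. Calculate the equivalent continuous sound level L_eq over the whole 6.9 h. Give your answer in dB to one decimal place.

78.9 dB

L_eq = 10·log₁₀[(1/T)·Σ tᵢ·10^(Lᵢ/10)] with T = 6.9 h.
Σ tᵢ·10^(Lᵢ/10) = 0.6·10^(88.8/10) + 1.2·10^(75.2/10) + 5.1·10^(68.6/10) = 5.318e+08.
L_eq = 10·log₁₀(5.318e+08/6.9) = 78.87 dB.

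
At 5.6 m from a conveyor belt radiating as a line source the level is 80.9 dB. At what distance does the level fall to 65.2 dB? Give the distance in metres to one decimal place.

For a line source L₁ − L₂ = 10·log₁₀(r₂/r₁), so r₂ = r₁·10^((L₁−L₂)/10).
r₂ = 5.6·10^((80.9−65.2)/10) = 5.6·10^(15.7/10) = 208.06 m.

208.1 m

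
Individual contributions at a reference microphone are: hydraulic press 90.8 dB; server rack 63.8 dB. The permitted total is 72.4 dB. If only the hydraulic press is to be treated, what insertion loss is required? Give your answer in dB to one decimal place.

The untreated sources together contribute 10^(63.8/10) = 2.399e+06, i.e. 63.80 dB.
To meet 72.4 dB overall, the treated hydraulic press may contribute at most 10^(72.4/10) − 2.399e+06 = 1.498e+07, i.e. 71.75 dB.
So the hydraulic press must be reduced from 90.8 to 71.75 dB: IL = 19.05 dB.

19.0 dB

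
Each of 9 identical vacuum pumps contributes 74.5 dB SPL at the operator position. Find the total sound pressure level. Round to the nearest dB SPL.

With 9 equal, uncorrelated contributions the intensity is 9× that of one unit, giving a rise of 10·log₁₀ 9.
L_total = 74.5 + 10·log₁₀(9) = 74.5 + 9.542 = 84.04 dB SPL.

84 dB SPL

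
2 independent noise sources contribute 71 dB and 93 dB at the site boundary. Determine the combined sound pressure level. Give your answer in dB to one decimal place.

Incoherent sources combine by intensity addition: L_total = 10·log₁₀(Σ 10^(L_i/10)).
Σ 10^(L/10) = 10^(71/10) + 10^(93/10) = 2.008e+09.
L_total = 10·log₁₀(2.008e+09) = 93.03 dB.

93.0 dB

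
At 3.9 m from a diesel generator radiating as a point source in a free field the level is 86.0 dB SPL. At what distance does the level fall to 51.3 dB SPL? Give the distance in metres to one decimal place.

Point-source spreading drops the level by 20·log₁₀(r₂/r₁); inverting, r₂/r₁ = 10^(ΔL/20).
r₂ = 3.9·10^((86.0−51.3)/20) = 3.9·10^(34.7/20) = 211.87 m.

211.9 m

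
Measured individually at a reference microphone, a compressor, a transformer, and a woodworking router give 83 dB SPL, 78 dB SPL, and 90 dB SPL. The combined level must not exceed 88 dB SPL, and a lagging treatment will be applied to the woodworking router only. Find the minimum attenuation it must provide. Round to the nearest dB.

Everything except the woodworking router sums to 10^(83/10) + 10^(78/10) = 2.626e+08 in linear terms, 84.19 dB SPL.
The limit corresponds to 10^(88/10) = 6.310e+08; subtracting the fixed part leaves 3.683e+08 for the woodworking router, i.e. 85.66 dB SPL.
So the woodworking router must be reduced from 90 to 85.66 dB SPL: IL = 4.34 dB.

4 dB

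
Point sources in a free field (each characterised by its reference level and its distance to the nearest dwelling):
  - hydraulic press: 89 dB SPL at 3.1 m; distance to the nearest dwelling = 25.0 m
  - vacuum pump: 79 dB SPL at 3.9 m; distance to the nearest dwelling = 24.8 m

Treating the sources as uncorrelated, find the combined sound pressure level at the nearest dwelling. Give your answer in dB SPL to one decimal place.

71.5 dB SPL

Propagate each source to the receiver with L = L_ref − 20·log₁₀(r/r_ref), then add intensities.
hydraulic press: 89 − 20·log₁₀(25.0/3.1) = 89 − 18.13 = 70.87 dB SPL.
vacuum pump: 79 − 20·log₁₀(24.8/3.9) = 79 − 16.07 = 62.93 dB SPL.
Σ 10^(L/10) = 1.418e+07 → L_total = 10·log₁₀(1.418e+07) = 71.52 dB SPL.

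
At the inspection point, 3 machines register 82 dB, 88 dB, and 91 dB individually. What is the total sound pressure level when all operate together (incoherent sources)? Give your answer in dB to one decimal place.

For uncorrelated sources the intensities add, so convert each level to linear form, sum, and take 10·log₁₀ of the total.
Σ 10^(L/10) = 10^(82/10) + 10^(88/10) + 10^(91/10) = 2.048e+09.
L_total = 10·log₁₀(2.048e+09) = 93.11 dB.

93.1 dB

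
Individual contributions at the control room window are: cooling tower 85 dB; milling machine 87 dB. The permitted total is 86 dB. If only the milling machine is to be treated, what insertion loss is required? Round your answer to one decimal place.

The untreated sources together contribute 10^(85/10) = 3.162e+08, i.e. 85.00 dB.
The limit corresponds to 10^(86/10) = 3.981e+08; subtracting the fixed part leaves 8.188e+07 for the milling machine, i.e. 79.13 dB.
So the milling machine must be reduced from 87 to 79.13 dB: IL = 7.87 dB.

7.9 dB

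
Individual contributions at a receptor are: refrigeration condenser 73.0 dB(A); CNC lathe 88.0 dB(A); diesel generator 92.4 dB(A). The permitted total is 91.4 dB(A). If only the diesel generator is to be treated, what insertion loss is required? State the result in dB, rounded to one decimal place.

Fixed contribution from the other sources: Σ 10^(L/10) = 10^(73.0/10) + 10^(88.0/10) = 6.509e+08 (88.14 dB(A)).
To meet 91.4 dB(A) overall, the treated diesel generator may contribute at most 10^(91.4/10) − 6.509e+08 = 7.295e+08, i.e. 88.63 dB(A).
So the diesel generator must be reduced from 92.4 to 88.63 dB(A): IL = 3.77 dB.

3.8 dB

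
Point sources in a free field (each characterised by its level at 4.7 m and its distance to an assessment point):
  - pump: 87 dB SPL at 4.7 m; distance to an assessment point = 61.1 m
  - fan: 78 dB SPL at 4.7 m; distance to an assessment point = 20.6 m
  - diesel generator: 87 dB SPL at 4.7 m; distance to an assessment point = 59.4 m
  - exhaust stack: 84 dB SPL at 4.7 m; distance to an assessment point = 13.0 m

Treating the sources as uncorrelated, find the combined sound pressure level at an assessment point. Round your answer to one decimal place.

Apply inverse-square spreading to bring every level to the receiver, then sum 10^(L/10).
pump: 87 − 20·log₁₀(61.1/4.7) = 87 − 22.28 = 64.72 dB SPL.
fan: 78 − 20·log₁₀(20.6/4.7) = 78 − 12.84 = 65.16 dB SPL.
diesel generator: 87 − 20·log₁₀(59.4/4.7) = 87 − 22.03 = 64.97 dB SPL.
exhaust stack: 84 − 20·log₁₀(13.0/4.7) = 84 − 8.84 = 75.16 dB SPL.
Σ 10^(L/10) = 4.222e+07 → L_total = 10·log₁₀(4.222e+07) = 76.26 dB SPL.

76.3 dB SPL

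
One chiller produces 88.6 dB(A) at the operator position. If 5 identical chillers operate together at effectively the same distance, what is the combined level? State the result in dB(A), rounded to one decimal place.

N identical incoherent sources raise the level by 10·log₁₀ N.
L_total = 88.6 + 10·log₁₀(5) = 88.6 + 6.990 = 95.59 dB(A).

95.6 dB(A)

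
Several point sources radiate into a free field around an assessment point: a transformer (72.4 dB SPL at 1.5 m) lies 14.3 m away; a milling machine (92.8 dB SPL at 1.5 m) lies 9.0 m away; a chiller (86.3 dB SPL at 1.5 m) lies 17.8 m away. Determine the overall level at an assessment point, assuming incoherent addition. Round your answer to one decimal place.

First find each source's level at the receiver (point-source: −20·log₁₀(r/r_ref)), then combine on an intensity basis.
transformer: 72.4 − 20·log₁₀(14.3/1.5) = 72.4 − 19.58 = 52.82 dB SPL.
milling machine: 92.8 − 20·log₁₀(9.0/1.5) = 92.8 − 15.56 = 77.24 dB SPL.
chiller: 86.3 − 20·log₁₀(17.8/1.5) = 86.3 − 21.49 = 64.81 dB SPL.
Σ 10^(L/10) = 5.615e+07 → L_total = 10·log₁₀(5.615e+07) = 77.49 dB SPL.

77.5 dB SPL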